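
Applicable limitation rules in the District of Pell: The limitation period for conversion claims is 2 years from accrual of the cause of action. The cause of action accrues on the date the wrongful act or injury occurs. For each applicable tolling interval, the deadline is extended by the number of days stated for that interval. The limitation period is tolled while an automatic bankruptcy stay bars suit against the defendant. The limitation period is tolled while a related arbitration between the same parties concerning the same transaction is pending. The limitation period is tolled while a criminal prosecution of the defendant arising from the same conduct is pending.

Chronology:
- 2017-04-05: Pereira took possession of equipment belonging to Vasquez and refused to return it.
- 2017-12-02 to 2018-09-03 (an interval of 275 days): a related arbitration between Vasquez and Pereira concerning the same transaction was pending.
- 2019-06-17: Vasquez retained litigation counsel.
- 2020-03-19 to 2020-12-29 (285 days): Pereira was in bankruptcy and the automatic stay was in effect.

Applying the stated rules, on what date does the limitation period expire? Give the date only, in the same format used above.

2020-01-05

The claim accrued on 2017-04-05, when the wrongful act occurred.
The untolled deadline — 2 years after 2017-04-05 — is 2019-04-05.
The pending related arbitration from 2017-12-02 to 2018-09-03 tolled the period for 275 days, extending the deadline to 2020-01-05.
By the time the automatic bankruptcy stay began on 2020-03-19, the limitation period had already expired on 2020-01-05; that interval cannot revive it.
None of the other events listed affects the running of the period under the stated rules.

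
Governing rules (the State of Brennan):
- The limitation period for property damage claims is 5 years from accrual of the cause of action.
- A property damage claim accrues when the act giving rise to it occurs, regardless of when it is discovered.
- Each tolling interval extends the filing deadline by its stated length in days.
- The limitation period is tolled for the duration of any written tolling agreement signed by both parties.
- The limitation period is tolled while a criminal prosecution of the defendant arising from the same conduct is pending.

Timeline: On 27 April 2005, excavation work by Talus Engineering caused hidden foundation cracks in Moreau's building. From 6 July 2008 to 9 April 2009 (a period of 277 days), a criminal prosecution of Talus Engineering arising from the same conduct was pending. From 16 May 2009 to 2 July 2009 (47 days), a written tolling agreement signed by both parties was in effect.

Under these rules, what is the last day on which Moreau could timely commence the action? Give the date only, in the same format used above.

The cause of action accrued on 27 April 2005, the date of the act.
Adding the 5 years base period to 27 April 2005 gives a deadline of 27 April 2010, before any tolling.
Because the pending criminal prosecution ran from 6 July 2008 to 9 April 2009, the deadline is extended by 277 days to 29 January 2011.
Because the written tolling agreement ran from 16 May 2009 to 2 July 2009, the deadline is extended by 47 days to 17 March 2011.

17 March 2011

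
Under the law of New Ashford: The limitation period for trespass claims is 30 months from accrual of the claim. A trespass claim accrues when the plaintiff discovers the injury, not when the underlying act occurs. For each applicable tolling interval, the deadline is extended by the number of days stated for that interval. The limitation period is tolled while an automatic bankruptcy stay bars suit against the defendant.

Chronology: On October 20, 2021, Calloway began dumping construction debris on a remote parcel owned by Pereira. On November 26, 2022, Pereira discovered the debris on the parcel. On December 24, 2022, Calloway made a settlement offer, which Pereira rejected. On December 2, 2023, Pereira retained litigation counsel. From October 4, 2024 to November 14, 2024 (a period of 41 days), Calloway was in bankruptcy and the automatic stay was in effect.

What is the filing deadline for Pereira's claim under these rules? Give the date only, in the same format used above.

July 6, 2025

Under the discovery rule, the claim accrued on November 26, 2022, when Pereira discovered the injury — not on the October 20, 2021 date of the underlying act.
Adding the 30 months base period to November 26, 2022 gives a deadline of May 26, 2025, before any tolling.
The automatic bankruptcy stay from October 4, 2024 to November 14, 2024 tolled the period for 41 days, extending the deadline to July 6, 2025.
None of the other events listed affects the running of the period under the stated rules.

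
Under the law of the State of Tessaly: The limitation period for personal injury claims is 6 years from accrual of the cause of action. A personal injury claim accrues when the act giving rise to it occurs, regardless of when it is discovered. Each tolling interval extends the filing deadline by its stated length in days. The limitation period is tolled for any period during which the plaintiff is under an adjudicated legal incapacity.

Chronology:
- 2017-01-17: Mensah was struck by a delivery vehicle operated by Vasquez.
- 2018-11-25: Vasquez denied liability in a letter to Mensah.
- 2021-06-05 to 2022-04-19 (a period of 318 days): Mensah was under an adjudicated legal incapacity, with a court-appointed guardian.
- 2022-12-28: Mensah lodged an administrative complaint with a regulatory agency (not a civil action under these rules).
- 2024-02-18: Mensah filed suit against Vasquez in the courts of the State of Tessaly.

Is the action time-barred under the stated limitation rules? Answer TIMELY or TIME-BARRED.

TIME-BARRED

The cause of action accrued on 2017-01-17, the date of the act.
The untolled deadline — 6 years after 2017-01-17 — is 2023-01-17.
Because the plaintiff's legal incapacity ran from 2021-06-05 to 2022-04-19, the deadline is extended by 318 days to 2023-12-01.
Nothing else in the chronology tolls or restarts the period.
Mensah filed on 2024-02-18, after the 2023-12-01 deadline, so the action is time-barred.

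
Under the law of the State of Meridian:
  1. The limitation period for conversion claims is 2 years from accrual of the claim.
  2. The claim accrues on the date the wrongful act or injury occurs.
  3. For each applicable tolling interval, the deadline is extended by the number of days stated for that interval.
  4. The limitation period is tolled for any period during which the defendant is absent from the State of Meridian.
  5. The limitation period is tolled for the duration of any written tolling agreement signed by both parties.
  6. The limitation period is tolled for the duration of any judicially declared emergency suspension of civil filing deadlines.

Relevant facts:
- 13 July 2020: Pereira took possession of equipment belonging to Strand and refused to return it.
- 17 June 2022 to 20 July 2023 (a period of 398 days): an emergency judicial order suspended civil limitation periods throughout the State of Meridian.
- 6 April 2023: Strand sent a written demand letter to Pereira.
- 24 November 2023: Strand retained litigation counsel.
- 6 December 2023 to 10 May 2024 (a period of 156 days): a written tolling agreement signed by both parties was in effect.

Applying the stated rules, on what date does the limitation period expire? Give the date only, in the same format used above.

15 August 2023

The claim accrued on 13 July 2020, the date of the act.
Adding the 2 years base period to 13 July 2020 gives a deadline of 13 July 2022, before any tolling.
Because the emergency suspension of filing deadlines ran from 17 June 2022 to 20 July 2023, the deadline is extended by 398 days to 15 August 2023.
By the time the written tolling agreement began on 6 December 2023, the limitation period had already expired on 15 August 2023; that interval cannot revive it.
None of the other events listed affects the running of the period under the stated rules.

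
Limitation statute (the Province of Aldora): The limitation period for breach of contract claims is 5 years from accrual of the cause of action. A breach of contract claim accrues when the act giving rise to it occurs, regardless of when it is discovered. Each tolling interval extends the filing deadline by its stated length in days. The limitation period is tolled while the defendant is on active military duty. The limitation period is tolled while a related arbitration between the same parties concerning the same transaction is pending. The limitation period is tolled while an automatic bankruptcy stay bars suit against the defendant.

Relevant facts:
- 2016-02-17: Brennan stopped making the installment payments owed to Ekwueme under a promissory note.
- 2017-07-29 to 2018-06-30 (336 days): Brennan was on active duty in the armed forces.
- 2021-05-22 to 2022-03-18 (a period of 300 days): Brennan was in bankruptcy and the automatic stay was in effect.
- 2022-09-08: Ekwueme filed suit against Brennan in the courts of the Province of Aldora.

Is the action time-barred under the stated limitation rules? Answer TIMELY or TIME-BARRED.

TIMELY

The limitation period began to run on 2016-02-17.
The untolled deadline — 5 years after 2016-02-17 — is 2021-02-17.
The period was tolled for 336 days by the defendant's active military service (2017-07-29 to 2018-06-30), pushing the deadline to 2022-01-19.
The automatic bankruptcy stay from 2021-05-22 to 2022-03-18 tolled the period for 300 days, extending the deadline to 2022-11-15.
The 2022-09-08 filing precedes the 2022-11-15 deadline; the claim is timely.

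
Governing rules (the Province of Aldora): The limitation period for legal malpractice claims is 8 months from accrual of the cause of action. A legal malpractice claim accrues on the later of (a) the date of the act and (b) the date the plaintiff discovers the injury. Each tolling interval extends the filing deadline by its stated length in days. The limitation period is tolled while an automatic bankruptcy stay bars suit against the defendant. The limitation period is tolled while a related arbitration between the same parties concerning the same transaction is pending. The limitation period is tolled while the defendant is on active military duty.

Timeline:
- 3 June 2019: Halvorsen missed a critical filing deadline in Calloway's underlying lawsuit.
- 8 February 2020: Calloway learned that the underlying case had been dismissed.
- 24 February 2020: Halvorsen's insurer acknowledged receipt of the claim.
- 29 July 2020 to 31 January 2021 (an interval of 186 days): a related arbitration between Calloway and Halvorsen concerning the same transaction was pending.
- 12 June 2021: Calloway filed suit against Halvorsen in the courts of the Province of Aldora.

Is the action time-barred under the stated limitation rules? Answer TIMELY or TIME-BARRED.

The claim accrued on 8 February 2020 — the later of the 3 June 2019 act and the 8 February 2020 discovery.
The untolled deadline — 8 months after 8 February 2020 — is 8 October 2020.
Because the pending related arbitration ran from 29 July 2020 to 31 January 2021, the deadline is extended by 186 days to 12 April 2021.
None of the other events listed affects the running of the period under the stated rules.
Filing on 12 June 2021 missed the 12 April 2021 deadline — the action is time-barred.

TIME-BARRED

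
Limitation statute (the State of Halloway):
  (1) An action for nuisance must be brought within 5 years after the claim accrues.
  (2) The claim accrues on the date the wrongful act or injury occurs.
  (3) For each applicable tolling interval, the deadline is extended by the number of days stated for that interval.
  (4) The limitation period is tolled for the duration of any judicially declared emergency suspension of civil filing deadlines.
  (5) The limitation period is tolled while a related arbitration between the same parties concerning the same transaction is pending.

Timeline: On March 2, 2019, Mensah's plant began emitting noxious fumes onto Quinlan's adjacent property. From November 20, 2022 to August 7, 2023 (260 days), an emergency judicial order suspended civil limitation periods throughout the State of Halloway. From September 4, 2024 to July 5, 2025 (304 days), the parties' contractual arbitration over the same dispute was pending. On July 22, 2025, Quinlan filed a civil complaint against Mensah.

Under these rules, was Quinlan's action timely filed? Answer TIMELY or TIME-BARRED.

TIMELY

The claim accrued on March 2, 2019, the date of the act.
5 years from March 2, 2019 is March 2, 2024.
Because the emergency suspension of filing deadlines ran from November 20, 2022 to August 7, 2023, the deadline is extended by 260 days to November 17, 2024.
The period was tolled for 304 days by the pending related arbitration (September 4, 2024 to July 5, 2025), pushing the deadline to September 17, 2025.
The July 22, 2025 filing precedes the September 17, 2025 deadline; the claim is timely.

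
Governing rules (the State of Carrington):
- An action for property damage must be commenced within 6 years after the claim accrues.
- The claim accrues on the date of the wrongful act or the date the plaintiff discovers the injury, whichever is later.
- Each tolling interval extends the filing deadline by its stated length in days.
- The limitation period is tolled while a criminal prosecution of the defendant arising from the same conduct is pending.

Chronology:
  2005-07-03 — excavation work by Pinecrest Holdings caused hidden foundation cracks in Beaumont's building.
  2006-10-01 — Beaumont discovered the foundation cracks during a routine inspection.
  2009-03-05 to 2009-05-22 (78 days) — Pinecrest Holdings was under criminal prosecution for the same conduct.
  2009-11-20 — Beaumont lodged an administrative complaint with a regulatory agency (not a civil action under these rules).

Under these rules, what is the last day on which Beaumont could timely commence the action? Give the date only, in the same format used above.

The claim accrued on 2006-10-01 — the later of the 2005-07-03 act and the 2006-10-01 discovery.
Adding the 6 years base period to 2006-10-01 gives a deadline of 2012-10-01, before any tolling.
The period was tolled for 78 days by the pending criminal prosecution (2009-03-05 to 2009-05-22), pushing the deadline to 2012-12-18.
Nothing else in the chronology tolls or restarts the period.

2012-12-18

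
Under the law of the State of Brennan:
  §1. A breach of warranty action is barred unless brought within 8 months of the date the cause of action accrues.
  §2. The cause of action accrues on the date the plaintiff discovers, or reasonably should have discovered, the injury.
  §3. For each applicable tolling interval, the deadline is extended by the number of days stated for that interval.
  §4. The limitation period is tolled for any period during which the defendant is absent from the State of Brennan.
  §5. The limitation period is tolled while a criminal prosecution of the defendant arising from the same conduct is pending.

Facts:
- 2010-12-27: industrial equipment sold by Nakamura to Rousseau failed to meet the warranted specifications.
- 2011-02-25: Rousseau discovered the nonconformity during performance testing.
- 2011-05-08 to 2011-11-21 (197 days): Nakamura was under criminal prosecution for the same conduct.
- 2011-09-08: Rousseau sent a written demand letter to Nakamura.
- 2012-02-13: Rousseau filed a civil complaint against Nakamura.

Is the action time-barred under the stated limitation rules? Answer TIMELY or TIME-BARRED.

The claim did not accrue until Rousseau discovered the injury on 2011-02-25; the 2010-12-27 act date does not start the clock under the stated rule.
Adding the 8 months base period to 2011-02-25 gives a deadline of 2011-10-25, before any tolling.
The pending criminal prosecution from 2011-05-08 to 2011-11-21 tolled the period for 197 days, extending the deadline to 2012-05-09.
None of the other events listed affects the running of the period under the stated rules.
Filing on 2012-02-13 beat the 2012-05-09 deadline — the action is timely.

TIMELY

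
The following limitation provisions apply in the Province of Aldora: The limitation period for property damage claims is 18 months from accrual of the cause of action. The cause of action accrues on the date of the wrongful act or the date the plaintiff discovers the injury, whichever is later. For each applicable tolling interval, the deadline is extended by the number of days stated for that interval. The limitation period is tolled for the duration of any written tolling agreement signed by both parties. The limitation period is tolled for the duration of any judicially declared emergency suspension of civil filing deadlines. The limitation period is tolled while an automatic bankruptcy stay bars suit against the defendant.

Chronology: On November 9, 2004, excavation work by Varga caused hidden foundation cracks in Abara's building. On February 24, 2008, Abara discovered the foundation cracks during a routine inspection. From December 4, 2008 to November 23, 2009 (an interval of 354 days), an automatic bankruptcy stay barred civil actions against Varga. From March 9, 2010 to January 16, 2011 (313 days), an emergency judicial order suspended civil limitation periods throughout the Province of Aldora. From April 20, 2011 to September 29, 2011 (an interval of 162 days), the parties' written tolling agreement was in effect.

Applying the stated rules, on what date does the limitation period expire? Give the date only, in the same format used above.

December 1, 2011

Because discovery on February 24, 2008 post-dates the November 9, 2004 act, accrual under the later-of rule falls on February 24, 2008.
18 months from February 24, 2008 is August 24, 2009.
The automatic bankruptcy stay from December 4, 2008 to November 23, 2009 tolled the period for 354 days, extending the deadline to August 13, 2010.
Because the emergency suspension of filing deadlines ran from March 9, 2010 to January 16, 2011, the deadline is extended by 313 days to June 22, 2011.
The written tolling agreement from April 20, 2011 to September 29, 2011 tolled the period for 162 days, extending the deadline to December 1, 2011.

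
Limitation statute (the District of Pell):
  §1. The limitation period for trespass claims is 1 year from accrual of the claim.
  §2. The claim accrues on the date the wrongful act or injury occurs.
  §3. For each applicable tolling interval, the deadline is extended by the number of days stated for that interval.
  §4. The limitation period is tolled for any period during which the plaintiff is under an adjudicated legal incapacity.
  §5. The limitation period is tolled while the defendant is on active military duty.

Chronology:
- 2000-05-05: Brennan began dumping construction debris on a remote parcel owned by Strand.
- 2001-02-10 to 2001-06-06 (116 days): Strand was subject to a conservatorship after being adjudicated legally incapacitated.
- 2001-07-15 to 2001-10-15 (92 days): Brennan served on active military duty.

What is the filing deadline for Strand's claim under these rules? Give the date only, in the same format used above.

The claim accrued on 2000-05-05, the date of the act.
Adding the 1 year base period to 2000-05-05 gives a deadline of 2001-05-05, before any tolling.
Because the plaintiff's legal incapacity ran from 2001-02-10 to 2001-06-06, the deadline is extended by 116 days to 2001-08-29.
The period was tolled for 92 days by the defendant's active military service (2001-07-15 to 2001-10-15), pushing the deadline to 2001-11-29.

2001-11-29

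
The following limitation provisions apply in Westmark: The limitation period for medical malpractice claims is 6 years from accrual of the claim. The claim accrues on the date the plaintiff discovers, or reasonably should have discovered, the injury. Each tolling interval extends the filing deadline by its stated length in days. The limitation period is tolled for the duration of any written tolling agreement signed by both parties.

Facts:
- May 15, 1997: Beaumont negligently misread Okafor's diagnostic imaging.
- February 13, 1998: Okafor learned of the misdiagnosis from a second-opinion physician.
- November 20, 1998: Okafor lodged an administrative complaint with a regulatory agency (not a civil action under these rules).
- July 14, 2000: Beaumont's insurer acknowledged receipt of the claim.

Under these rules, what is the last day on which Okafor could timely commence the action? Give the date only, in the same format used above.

February 13, 2004

Accrual is tied to discovery, so the period began on February 13, 1998 rather than on May 15, 1997 when the act occurred.
6 years from February 13, 1998 is February 13, 2004.
Nothing else in the chronology tolls or restarts the period.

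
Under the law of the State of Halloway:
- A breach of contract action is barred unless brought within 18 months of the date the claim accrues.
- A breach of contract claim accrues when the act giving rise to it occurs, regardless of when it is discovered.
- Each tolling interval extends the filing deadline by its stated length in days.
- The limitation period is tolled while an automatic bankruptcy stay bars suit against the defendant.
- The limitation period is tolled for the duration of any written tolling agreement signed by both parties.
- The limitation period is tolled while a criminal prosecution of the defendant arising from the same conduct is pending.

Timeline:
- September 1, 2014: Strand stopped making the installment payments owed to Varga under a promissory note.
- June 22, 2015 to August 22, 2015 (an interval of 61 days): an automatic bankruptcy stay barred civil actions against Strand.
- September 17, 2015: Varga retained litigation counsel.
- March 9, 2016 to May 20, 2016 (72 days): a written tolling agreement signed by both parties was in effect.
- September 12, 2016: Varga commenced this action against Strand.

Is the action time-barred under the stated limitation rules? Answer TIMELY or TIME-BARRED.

The claim accrued on September 1, 2014, when the wrongful act occurred.
Adding the 18 months base period to September 1, 2014 gives a deadline of March 1, 2016, before any tolling.
The period was tolled for 61 days by the automatic bankruptcy stay (June 22, 2015 to August 22, 2015), pushing the deadline to May 1, 2016.
Because the written tolling agreement ran from March 9, 2016 to May 20, 2016, the deadline is extended by 72 days to July 12, 2016.
The other events in the timeline have no effect on the limitation period under the stated rules.
Varga filed on September 12, 2016, after the July 12, 2016 deadline, so the action is time-barred.

TIME-BARRED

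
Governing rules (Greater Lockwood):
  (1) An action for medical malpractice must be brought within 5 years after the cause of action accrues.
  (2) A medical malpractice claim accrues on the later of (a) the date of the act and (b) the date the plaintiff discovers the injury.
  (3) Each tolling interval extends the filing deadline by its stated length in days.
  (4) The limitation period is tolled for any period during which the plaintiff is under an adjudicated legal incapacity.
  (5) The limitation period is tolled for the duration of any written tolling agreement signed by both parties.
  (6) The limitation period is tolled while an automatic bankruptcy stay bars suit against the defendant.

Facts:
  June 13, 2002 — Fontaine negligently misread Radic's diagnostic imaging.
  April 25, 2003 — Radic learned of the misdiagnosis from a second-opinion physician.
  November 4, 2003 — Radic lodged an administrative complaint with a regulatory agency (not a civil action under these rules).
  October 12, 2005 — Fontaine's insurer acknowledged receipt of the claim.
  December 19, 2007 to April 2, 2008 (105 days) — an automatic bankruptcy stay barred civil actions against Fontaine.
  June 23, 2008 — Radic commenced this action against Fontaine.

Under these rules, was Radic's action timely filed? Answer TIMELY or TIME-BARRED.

Taking the later of the act (June 13, 2002) and discovery (April 25, 2003), the claim accrued on April 25, 2003.
Adding the 5 years base period to April 25, 2003 gives a deadline of April 25, 2008, before any tolling.
Because the automatic bankruptcy stay ran from December 19, 2007 to April 2, 2008, the deadline is extended by 105 days to August 8, 2008.
The other events in the timeline have no effect on the limitation period under the stated rules.
The June 23, 2008 filing precedes the August 8, 2008 deadline; the claim is timely.

TIMELY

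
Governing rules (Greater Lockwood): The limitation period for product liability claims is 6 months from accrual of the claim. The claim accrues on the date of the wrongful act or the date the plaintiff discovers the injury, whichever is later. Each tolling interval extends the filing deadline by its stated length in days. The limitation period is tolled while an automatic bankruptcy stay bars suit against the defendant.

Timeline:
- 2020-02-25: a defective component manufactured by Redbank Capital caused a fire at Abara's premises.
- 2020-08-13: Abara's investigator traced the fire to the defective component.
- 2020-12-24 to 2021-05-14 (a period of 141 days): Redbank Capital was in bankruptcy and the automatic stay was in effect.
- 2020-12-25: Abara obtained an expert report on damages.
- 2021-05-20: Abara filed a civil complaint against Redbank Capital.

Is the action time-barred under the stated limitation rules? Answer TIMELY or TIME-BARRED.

TIMELY

Because discovery on 2020-08-13 post-dates the 2020-02-25 act, accrual under the later-of rule falls on 2020-08-13.
Adding the 6 months base period to 2020-08-13 gives a deadline of 2021-02-13, before any tolling.
The automatic bankruptcy stay from 2020-12-24 to 2021-05-14 tolled the period for 141 days, extending the deadline to 2021-07-04.
None of the other events listed affects the running of the period under the stated rules.
The 2021-05-20 filing precedes the 2021-07-04 deadline; the claim is timely.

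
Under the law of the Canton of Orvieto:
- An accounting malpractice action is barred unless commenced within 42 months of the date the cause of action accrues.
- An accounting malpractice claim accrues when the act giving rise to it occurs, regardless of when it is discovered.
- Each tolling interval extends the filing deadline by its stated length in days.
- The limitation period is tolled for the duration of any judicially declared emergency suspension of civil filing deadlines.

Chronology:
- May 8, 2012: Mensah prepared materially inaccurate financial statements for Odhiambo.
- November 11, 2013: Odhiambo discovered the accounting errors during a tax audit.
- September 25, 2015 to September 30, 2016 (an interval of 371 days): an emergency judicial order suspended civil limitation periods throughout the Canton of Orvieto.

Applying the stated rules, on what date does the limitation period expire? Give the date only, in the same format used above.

The claim accrued on May 8, 2012, when the wrongful act occurred; under the stated occurrence rule the November 11, 2013 discovery does not delay accrual.
Adding the 42 months base period to May 8, 2012 gives a deadline of November 8, 2015, before any tolling.
The emergency suspension of filing deadlines from September 25, 2015 to September 30, 2016 tolled the period for 371 days, extending the deadline to November 13, 2016.

November 13, 2016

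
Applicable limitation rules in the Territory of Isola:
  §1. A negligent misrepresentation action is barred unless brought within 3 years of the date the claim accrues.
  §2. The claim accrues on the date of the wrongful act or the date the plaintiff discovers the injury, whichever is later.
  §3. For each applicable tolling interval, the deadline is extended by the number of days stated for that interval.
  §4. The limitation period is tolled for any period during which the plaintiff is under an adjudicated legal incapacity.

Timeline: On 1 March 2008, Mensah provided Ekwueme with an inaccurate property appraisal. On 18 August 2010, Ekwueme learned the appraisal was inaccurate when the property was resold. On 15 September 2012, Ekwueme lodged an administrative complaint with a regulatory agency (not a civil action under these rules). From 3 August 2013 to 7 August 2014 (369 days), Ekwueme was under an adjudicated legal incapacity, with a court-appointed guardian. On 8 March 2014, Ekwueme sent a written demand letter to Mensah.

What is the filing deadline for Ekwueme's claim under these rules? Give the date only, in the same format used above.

The claim accrued on 18 August 2010 — the later of the 1 March 2008 act and the 18 August 2010 discovery.
The untolled deadline — 3 years after 18 August 2010 — is 18 August 2013.
The plaintiff's legal incapacity from 3 August 2013 to 7 August 2014 tolled the period for 369 days, extending the deadline to 22 August 2014.
Nothing else in the chronology tolls or restarts the period.

22 August 2014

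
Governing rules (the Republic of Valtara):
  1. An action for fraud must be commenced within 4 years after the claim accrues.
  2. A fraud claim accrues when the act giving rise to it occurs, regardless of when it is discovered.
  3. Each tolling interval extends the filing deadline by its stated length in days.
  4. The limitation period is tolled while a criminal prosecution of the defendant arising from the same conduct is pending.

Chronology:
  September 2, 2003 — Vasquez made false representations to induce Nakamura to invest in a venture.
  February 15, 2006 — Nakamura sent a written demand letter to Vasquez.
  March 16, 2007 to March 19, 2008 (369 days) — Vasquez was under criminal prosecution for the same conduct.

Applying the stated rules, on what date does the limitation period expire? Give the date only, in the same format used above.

The claim accrued on September 2, 2003, the date of the act.
Adding the 4 years base period to September 2, 2003 gives a deadline of September 2, 2007, before any tolling.
The pending criminal prosecution from March 16, 2007 to March 19, 2008 tolled the period for 369 days, extending the deadline to September 5, 2008.
None of the other events listed affects the running of the period under the stated rules.

September 5, 2008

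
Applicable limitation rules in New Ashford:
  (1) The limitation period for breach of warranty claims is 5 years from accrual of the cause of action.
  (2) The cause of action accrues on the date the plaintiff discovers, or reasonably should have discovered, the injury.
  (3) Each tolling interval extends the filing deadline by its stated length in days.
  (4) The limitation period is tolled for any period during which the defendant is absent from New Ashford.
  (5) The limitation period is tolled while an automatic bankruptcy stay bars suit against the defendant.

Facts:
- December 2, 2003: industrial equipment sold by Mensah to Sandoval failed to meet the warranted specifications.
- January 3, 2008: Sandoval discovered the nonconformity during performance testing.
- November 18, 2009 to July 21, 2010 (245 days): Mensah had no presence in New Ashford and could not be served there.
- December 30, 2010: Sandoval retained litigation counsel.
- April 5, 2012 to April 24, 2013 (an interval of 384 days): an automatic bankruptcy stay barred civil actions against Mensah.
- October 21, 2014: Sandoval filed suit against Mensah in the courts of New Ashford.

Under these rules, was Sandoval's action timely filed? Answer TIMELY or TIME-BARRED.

Under the discovery rule, the claim accrued on January 3, 2008, when Sandoval discovered the injury — not on the December 2, 2003 date of the underlying act.
5 years from January 3, 2008 is January 3, 2013.
The defendant's absence from the jurisdiction from November 18, 2009 to July 21, 2010 tolled the period for 245 days, extending the deadline to September 5, 2013.
The automatic bankruptcy stay from April 5, 2012 to April 24, 2013 tolled the period for 384 days, extending the deadline to September 24, 2014.
Nothing else in the chronology tolls or restarts the period.
Filing on October 21, 2014 missed the September 24, 2014 deadline — the action is time-barred.

TIME-BARRED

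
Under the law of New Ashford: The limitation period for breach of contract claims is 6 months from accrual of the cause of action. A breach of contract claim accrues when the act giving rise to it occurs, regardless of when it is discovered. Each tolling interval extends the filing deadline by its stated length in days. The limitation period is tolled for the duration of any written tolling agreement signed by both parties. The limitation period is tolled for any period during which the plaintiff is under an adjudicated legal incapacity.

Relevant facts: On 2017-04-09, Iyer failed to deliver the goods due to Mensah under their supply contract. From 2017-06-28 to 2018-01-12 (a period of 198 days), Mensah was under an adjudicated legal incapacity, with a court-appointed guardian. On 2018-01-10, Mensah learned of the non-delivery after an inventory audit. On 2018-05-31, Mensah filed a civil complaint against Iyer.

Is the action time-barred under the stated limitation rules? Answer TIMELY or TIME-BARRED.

TIME-BARRED

Accrual is governed by the date of the act, so the period began to run on 2017-04-09; the later discovery on 2018-01-10 is irrelevant under the stated rule.
Adding the 6 months base period to 2017-04-09 gives a deadline of 2017-10-09, before any tolling.
The plaintiff's legal incapacity from 2017-06-28 to 2018-01-12 tolled the period for 198 days, extending the deadline to 2018-04-25.
Filing on 2018-05-31 missed the 2018-04-25 deadline — the action is time-barred.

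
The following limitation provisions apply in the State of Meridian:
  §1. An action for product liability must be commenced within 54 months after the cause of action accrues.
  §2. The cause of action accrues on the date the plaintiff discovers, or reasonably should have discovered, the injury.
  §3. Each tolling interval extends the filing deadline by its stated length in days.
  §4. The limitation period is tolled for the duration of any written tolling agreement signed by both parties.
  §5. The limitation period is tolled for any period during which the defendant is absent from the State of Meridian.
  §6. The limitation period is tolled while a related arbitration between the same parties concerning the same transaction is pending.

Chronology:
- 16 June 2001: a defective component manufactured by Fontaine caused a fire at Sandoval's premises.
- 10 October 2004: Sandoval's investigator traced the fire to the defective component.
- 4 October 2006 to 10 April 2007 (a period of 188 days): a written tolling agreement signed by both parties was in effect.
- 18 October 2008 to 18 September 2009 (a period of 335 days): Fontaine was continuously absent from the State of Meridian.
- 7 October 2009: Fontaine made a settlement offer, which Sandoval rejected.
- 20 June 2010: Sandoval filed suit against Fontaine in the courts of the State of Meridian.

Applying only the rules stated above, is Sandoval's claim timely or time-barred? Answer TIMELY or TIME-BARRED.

The claim did not accrue until Sandoval discovered the injury on 10 October 2004; the 16 June 2001 act date does not start the clock under the stated rule.
54 months from 10 October 2004 is 10 April 2009.
Because the written tolling agreement ran from 4 October 2006 to 10 April 2007, the deadline is extended by 188 days to 15 October 2009.
Because the defendant's absence from the jurisdiction ran from 18 October 2008 to 18 September 2009, the deadline is extended by 335 days to 15 September 2010.
None of the other events listed affects the running of the period under the stated rules.
Sandoval filed on 20 June 2010, before the 15 September 2010 deadline, so the action is timely.

TIMELY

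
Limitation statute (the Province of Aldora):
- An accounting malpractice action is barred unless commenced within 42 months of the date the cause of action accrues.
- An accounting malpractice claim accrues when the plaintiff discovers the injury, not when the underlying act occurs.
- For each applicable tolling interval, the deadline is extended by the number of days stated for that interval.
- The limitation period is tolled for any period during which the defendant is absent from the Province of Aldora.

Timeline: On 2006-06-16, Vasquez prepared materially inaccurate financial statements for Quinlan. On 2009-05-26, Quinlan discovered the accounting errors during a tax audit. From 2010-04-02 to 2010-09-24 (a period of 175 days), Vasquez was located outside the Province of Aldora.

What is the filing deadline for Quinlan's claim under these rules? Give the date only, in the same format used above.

Accrual is tied to discovery, so the period began on 2009-05-26 rather than on 2006-06-16 when the act occurred.
Adding the 42 months base period to 2009-05-26 gives a deadline of 2012-11-26, before any tolling.
The period was tolled for 175 days by the defendant's absence from the jurisdiction (2010-04-02 to 2010-09-24), pushing the deadline to 2013-05-20.

2013-05-20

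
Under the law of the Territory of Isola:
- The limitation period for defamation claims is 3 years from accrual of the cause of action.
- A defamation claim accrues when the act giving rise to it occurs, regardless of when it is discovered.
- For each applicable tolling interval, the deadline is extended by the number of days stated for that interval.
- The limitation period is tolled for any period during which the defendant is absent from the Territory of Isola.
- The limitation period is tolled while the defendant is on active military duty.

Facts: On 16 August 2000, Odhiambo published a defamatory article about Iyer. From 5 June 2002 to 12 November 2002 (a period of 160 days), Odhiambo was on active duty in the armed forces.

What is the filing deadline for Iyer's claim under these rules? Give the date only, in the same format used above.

23 January 2004

The claim accrued on 16 August 2000, when the wrongful act occurred.
3 years from 16 August 2000 is 16 August 2003.
The defendant's active military service from 5 June 2002 to 12 November 2002 tolled the period for 160 days, extending the deadline to 23 January 2004.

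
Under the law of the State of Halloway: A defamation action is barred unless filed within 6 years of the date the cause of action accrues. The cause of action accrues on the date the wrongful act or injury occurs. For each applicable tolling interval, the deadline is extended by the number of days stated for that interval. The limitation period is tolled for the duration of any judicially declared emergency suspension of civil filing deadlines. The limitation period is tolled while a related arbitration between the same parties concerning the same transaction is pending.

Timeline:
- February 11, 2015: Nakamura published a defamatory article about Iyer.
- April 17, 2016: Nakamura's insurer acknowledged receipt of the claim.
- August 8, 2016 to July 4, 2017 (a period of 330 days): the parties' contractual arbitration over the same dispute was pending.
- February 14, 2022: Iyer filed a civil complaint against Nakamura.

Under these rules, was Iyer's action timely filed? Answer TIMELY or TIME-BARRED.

TIME-BARRED

The claim accrued on February 11, 2015, when the wrongful act occurred.
6 years from February 11, 2015 is February 11, 2021.
Because the pending related arbitration ran from August 8, 2016 to July 4, 2017, the deadline is extended by 330 days to January 7, 2022.
Nothing else in the chronology tolls or restarts the period.
The February 14, 2022 filing falls after the January 7, 2022 deadline; the claim is time-barred.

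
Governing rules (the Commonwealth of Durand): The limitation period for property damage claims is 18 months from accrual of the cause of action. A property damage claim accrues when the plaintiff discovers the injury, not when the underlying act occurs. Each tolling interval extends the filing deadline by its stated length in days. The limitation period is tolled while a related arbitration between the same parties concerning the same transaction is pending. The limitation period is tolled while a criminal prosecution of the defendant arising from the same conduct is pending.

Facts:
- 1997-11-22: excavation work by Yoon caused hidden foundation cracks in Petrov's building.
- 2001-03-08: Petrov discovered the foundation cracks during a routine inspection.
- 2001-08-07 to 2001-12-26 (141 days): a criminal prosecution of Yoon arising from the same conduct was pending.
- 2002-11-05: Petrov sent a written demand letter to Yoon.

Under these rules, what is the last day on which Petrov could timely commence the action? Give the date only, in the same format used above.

2003-01-27

The claim did not accrue until Petrov discovered the injury on 2001-03-08; the 1997-11-22 act date does not start the clock under the stated rule.
The untolled deadline — 18 months after 2001-03-08 — is 2002-09-08.
The period was tolled for 141 days by the pending criminal prosecution (2001-08-07 to 2001-12-26), pushing the deadline to 2003-01-27.
None of the other events listed affects the running of the period under the stated rules.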